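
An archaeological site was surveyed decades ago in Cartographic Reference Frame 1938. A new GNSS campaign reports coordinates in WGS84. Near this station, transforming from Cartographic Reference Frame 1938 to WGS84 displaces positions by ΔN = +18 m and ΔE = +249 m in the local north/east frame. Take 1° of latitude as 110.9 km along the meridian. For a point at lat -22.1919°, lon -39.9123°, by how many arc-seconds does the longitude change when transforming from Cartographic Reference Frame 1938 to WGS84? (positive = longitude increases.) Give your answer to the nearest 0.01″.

Δλ = 8.73″

At latitude -22.1919°, cos φ = 0.925924.
1° of longitude at this latitude = 110.9 × cos φ = 102.68 km, so Δλ = 249.0 / 102685.0 = 0.0024249° = 8.730″.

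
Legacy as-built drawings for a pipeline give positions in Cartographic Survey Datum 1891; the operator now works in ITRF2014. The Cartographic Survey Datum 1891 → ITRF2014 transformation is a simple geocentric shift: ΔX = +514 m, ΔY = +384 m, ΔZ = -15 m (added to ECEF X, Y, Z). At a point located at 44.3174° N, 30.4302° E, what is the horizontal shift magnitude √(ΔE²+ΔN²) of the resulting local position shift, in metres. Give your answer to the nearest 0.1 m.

The local east axis at (φ, λ) is (−sin λ, cos λ, 0), so ΔE = −sin(30.4302°)·514 + cos(30.4302°)·384 = 70.77 m.
The local north axis is (−sin φ cos λ, −sin φ sin λ, cos φ), giving ΔN = -309.630 − 135.878 − 10.732 = -456.24 m.
Horizontal magnitude = √(ΔE² + ΔN²) = √(70.77² + (-456.24)²) = 461.70 m.

461.7 m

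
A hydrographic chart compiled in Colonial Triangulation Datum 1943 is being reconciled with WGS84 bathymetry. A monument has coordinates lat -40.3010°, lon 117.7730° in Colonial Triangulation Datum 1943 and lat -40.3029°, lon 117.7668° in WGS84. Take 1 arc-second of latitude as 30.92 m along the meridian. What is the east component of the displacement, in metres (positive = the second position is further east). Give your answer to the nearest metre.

ΔE = -526 m

Δφ = -40.3029° − -40.3010° = -0.0019°; Δλ = 117.7668° − 117.7730° = -0.0062°.
1° of latitude = 3600 × 30.92 = 111312 m.
ΔN = Δφ × 111312 = -211.5 m; ΔE = Δλ × 111312 × cos(-40.3010°) = -0.0062 × 111312 × 0.762657 = -526.3 m.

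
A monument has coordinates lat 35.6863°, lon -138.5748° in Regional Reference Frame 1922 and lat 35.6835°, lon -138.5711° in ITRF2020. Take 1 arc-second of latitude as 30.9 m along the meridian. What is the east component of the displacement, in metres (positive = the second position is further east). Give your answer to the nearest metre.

ΔE = 334 m

Δφ = 35.6835° − 35.6863° = -0.0028°; Δλ = -138.5711° − -138.5748° = +0.0037°.
1° of latitude = 3600 × 30.90 = 111240 m.
ΔN = Δφ × 111240 = -311.5 m; ΔE = Δλ × 111240 × cos(35.6863°) = +0.0037 × 111240 × 0.812223 = 334.3 m.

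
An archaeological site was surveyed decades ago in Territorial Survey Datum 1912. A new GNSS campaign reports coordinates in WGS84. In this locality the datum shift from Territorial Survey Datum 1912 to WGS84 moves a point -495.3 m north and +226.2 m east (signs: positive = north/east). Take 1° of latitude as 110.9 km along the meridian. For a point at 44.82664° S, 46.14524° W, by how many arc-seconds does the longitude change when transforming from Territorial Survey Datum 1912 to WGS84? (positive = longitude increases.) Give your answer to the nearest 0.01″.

Δλ = 10.35″

At latitude -44.82664°, cos φ = 0.709243.
1° of longitude at this latitude = 110.9 × cos φ = 78.66 km, so Δλ = 226.2 / 78655.1 = 0.0028758° = 10.353″.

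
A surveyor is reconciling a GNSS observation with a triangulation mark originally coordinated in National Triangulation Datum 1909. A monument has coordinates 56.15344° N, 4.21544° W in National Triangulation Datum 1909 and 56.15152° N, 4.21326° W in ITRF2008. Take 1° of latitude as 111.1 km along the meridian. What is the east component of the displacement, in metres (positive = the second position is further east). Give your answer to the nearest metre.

ΔE = 135 m

Δφ = 56.15152° − 56.15344° = -0.00192°; Δλ = -4.21326° − -4.21544° = +0.00218°.
ΔN = Δφ × 111100 = -213.3 m; ΔE = Δλ × 111100 × cos(56.15344°) = +0.00218 × 111100 × 0.556971 = 134.9 m.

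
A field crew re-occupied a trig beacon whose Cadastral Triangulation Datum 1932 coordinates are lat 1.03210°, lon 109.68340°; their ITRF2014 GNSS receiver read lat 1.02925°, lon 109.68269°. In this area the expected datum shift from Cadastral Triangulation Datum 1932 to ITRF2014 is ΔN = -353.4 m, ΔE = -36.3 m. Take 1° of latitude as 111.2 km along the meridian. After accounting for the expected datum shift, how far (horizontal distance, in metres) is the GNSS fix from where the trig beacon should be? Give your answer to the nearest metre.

Observed coordinate differences: Δφ = -0.00285°, Δλ = -0.00071°.
Converting to metres (1° lat = 111200 m, cos φ = 0.999838): observed ΔN = -316.9 m, observed ΔE = -78.9 m.
Subtracting the expected shift leaves a residual of -316.9 − (-353.4) = 36.5 m north and -78.9 − (-36.3) = -42.6 m east.
Residual distance = √(36.5² + (-42.6)²) = 56.1 m.

56 m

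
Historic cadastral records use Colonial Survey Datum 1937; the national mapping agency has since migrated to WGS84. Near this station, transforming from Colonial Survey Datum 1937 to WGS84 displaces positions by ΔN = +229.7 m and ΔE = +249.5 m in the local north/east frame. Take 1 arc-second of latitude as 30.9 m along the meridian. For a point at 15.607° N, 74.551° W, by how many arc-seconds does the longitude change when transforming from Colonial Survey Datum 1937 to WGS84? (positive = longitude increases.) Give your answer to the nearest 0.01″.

Δλ = 8.38″

At latitude 15.607°, cos φ = 0.963130.
1″ of longitude at this latitude = 30.90 × cos φ = 29.7607 m, so Δλ = 249.5 / 29.7607 = 8.384″.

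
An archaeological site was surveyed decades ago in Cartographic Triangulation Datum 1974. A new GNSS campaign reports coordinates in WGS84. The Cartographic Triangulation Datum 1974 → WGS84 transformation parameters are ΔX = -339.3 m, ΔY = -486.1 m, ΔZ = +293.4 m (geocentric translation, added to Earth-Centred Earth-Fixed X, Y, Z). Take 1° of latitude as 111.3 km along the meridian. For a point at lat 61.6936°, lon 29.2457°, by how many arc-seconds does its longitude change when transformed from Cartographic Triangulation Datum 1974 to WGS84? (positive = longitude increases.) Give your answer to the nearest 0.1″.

sin φ = 0.880424, cos φ = 0.474187, sin λ = 0.488556, cos λ = 0.872533.
East component: ΔE = −sin λ·ΔX + cos λ·ΔY = −(0.488556)(-339.3) + (0.872533)(-486.1) = -258.37 m.
1° of latitude spans 111300 m; at latitude φ, 1° of longitude spans that × cos φ = 52777.0 m, so Δλ = -258.37 / 52777.0 × 3600 = -17.624″.

Δλ = -17.6″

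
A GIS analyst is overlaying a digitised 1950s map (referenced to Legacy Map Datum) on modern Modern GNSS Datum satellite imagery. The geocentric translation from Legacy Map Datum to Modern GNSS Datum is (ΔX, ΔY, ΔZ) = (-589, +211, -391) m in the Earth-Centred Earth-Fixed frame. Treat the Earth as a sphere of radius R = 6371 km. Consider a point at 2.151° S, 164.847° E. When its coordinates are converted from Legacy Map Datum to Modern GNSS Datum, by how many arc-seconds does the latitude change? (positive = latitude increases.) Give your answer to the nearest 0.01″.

Δφ = -11.89″

sin φ = -0.037533, cos φ = 0.999295, sin λ = 0.261397, cos λ = -0.965231.
North component: ΔN = −sin φ cos λ·ΔX − sin φ sin λ·ΔY + cos φ·ΔZ = −(-0.037533)(-0.965231)(-589) − (-0.037533)(0.261397)(211) + (0.999295)(-391) = -367.32 m.
1° of latitude spans πR/180 = 111195 m, so Δφ = -367.32 / 111195 × 3600 = -11.892″.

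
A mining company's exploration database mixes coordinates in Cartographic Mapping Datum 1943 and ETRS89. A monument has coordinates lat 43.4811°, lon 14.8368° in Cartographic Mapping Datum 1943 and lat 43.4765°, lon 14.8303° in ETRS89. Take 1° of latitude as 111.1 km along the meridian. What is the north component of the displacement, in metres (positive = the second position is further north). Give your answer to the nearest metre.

ΔN = -511 m

Δφ = 43.4765° − 43.4811° = -0.0046°; Δλ = 14.8303° − 14.8368° = -0.0065°.
ΔN = Δφ × 111100 = -511.1 m; ΔE = Δλ × 111100 × cos(43.4811°) = -0.0065 × 111100 × 0.725601 = -524.0 m.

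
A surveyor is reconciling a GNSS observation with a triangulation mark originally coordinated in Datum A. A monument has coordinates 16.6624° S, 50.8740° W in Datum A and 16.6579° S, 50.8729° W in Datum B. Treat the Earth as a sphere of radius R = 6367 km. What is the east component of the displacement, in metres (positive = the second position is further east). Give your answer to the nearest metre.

Δφ = -16.6579° − -16.6624° = +0.0045°; Δλ = -50.8729° − -50.8740° = +0.0011°.
1° along a meridian = πR/180 = 111125 m.
ΔN = Δφ × 111125 = 500.1 m; ΔE = Δλ × 111125 × cos(-16.6624°) = +0.0011 × 111125 × 0.958011 = 117.1 m.

ΔE = 117 m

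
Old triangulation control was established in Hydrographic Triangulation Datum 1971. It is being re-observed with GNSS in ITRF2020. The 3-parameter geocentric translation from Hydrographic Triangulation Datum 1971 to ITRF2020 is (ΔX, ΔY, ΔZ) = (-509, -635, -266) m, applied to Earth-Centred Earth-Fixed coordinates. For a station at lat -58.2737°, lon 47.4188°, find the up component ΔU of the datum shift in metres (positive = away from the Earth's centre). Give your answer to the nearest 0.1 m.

ΔU = -200.7 m

The local up (radial) axis is (cos φ cos λ, cos φ sin λ, sin φ), giving ΔU = -181.111 − 245.873 + 226.252 = -200.73 m.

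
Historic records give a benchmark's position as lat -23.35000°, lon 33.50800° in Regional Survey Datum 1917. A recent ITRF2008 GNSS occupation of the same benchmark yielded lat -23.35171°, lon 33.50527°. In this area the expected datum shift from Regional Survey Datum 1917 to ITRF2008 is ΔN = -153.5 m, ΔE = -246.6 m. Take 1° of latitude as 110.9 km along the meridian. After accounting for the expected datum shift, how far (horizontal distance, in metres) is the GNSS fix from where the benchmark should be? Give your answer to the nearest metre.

Observed coordinate differences: Δφ = -0.00171°, Δλ = -0.00273°.
Converting to metres (1° lat = 110900 m, cos φ = 0.918101): observed ΔN = -189.6 m, observed ΔE = -278.0 m.
Subtracting the expected shift leaves a residual of -189.6 − (-153.5) = -36.1 m north and -278.0 − (-246.6) = -31.4 m east.
Residual distance = √((-36.1)² + (-31.4)²) = 47.8 m.

48 m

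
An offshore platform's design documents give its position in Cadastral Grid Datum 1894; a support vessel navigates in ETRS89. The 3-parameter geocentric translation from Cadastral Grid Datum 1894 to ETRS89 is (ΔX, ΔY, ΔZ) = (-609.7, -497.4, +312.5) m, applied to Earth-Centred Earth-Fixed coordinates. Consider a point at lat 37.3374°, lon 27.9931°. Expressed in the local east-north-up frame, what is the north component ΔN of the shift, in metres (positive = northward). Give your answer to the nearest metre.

The local north axis is (−sin φ cos λ, −sin φ sin λ, cos φ), giving ΔN = 326.524 + 141.597 + 248.462 = 716.58 m.

ΔN = 717 m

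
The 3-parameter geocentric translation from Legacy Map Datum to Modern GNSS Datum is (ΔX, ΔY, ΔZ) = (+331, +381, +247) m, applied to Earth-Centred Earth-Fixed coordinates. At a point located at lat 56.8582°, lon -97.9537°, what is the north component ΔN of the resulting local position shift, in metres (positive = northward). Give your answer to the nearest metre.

At φ = 56.8582°, λ = -97.9537°: sin φ = 0.837320, cos φ = 0.546713, sin λ = -0.990380, cos λ = -0.138373.
ΔN = −sin φ cos λ·ΔX − sin φ sin λ·ΔY + cos φ·ΔZ = −(0.837320)(-0.138373)(331) − (0.837320)(-0.990380)(381) + (0.546713)(247) = 489.34 m.

ΔN = 489 m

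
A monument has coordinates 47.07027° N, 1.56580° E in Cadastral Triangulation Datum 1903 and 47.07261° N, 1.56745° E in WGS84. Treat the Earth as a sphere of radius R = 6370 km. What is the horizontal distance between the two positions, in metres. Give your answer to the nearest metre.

289 m

Δφ = 47.07261° − 47.07027° = +0.00234°; Δλ = 1.56745° − 1.56580° = +0.00165°.
1° along a meridian = πR/180 = 111177 m.
ΔN = Δφ × 111177 = 260.2 m; ΔE = Δλ × 111177 × cos(47.07027°) = +0.00165 × 111177 × 0.681101 = 124.9 m.
Distance = √(ΔE² + ΔN²) = √(124.9² + 260.2²) = 288.6 m.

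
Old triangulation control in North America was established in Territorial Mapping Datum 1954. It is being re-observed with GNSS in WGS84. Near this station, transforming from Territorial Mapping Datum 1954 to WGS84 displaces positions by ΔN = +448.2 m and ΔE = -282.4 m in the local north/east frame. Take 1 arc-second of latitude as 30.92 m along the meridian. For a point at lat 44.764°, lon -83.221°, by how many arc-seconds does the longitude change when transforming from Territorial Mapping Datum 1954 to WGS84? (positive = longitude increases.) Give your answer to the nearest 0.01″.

Δλ = -12.86″

At latitude 44.764°, cos φ = 0.710013.
1″ of longitude at this latitude = 30.92 × cos φ = 21.9536 m, so Δλ = -282.4 / 21.9536 = -12.863″.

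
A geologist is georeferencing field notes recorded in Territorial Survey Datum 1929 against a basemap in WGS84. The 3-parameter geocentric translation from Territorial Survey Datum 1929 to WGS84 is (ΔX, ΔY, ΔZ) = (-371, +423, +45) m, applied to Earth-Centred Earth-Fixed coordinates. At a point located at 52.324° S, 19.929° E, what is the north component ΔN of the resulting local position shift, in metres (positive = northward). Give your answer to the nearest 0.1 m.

ΔN = -134.4 m

At φ = -52.324°, λ = 19.929°: sin φ = -0.791480, cos φ = 0.611196, sin λ = 0.340855, cos λ = 0.940116.
ΔN = −sin φ cos λ·ΔX − sin φ sin λ·ΔY + cos φ·ΔZ = −(-0.791480)(0.940116)(-371) − (-0.791480)(0.340855)(423) + (0.611196)(45) = -134.43 m.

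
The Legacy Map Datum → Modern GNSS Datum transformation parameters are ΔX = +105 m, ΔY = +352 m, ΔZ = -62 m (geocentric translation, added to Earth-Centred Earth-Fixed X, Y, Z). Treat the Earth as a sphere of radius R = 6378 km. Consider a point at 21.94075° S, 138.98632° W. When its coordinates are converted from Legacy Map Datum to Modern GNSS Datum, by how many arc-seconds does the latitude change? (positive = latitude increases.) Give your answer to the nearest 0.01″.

sin φ = -0.373648, cos φ = 0.927571, sin λ = -0.656239, cos λ = -0.754553.
North component: ΔN = −sin φ cos λ·ΔX − sin φ sin λ·ΔY + cos φ·ΔZ = −(-0.373648)(-0.754553)(105) − (-0.373648)(-0.656239)(352) + (0.927571)(-62) = -173.42 m.
1° of latitude spans πR/180 = 111317 m, so Δφ = -173.42 / 111317 × 3600 = -5.609″.

Δφ = -5.61″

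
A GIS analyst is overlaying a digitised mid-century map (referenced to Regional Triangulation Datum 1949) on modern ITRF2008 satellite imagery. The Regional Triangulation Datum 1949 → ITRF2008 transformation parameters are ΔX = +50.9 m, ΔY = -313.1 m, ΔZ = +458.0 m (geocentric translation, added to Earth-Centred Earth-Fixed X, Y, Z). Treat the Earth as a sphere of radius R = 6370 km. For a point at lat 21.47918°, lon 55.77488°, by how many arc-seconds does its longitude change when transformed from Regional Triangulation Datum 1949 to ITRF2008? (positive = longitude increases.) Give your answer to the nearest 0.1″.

sin φ = 0.366163, cos φ = 0.930551, sin λ = 0.826834, cos λ = 0.562446.
East component: ΔE = −sin λ·ΔX + cos λ·ΔY = −(0.826834)(50.9) + (0.562446)(-313.1) = -218.19 m.
1° of latitude spans πR/180 = 111177 m; at latitude φ, 1° of longitude spans that × cos φ = 103456.3 m, so Δλ = -218.19 / 103456.3 × 3600 = -7.592″.

Δλ = -7.6″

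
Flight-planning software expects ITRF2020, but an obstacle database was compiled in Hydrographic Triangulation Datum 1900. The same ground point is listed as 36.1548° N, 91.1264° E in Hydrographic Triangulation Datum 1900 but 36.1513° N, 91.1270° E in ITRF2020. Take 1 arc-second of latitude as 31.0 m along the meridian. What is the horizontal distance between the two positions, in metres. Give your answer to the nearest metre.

394 m

Δφ = 36.1513° − 36.1548° = -0.0035°; Δλ = 91.1270° − 91.1264° = +0.0006°.
1° of latitude = 3600 × 31.00 = 111600 m.
ΔN = Δφ × 111600 = -390.6 m; ΔE = Δλ × 111600 × cos(36.1548°) = +0.0006 × 111600 × 0.807426 = 54.1 m.
Distance = √(ΔE² + ΔN²) = √(54.1² + (-390.6)²) = 394.3 m.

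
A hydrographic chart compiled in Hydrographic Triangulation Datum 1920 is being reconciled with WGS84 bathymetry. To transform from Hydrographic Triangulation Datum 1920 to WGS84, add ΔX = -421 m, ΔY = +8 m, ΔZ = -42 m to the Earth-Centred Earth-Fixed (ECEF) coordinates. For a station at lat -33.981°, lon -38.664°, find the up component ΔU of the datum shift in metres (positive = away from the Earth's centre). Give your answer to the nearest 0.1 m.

At φ = -33.981°, λ = -38.664°: sin φ = -0.558918, cos φ = 0.829223, sin λ = -0.624752, cos λ = 0.780823.
ΔU = cos φ cos λ·ΔX + cos φ sin λ·ΔY + sin φ·ΔZ = (0.829223)(0.780823)(-421) + (0.829223)(-0.624752)(8) + (-0.558918)(-42) = -253.26 m.

ΔU = -253.3 m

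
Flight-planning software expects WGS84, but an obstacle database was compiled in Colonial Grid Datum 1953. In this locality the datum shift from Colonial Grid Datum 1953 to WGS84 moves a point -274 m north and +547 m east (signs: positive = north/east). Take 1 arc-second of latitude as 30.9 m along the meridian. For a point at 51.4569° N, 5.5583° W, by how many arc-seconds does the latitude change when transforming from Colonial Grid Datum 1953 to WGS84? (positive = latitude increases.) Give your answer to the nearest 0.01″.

1″ of latitude = 30.90 m, so Δφ = -274.0 / 30.90 = -8.867″.

Δφ = -8.87″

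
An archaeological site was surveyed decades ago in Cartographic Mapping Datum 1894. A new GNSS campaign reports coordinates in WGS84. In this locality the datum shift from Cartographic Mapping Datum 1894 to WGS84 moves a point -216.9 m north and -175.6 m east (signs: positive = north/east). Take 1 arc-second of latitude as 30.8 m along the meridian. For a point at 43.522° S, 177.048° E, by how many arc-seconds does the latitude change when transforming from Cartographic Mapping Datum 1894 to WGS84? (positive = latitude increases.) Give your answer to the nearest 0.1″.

1″ of latitude = 30.80 m, so Δφ = -216.9 / 30.80 = -7.042″.

Δφ = -7.0″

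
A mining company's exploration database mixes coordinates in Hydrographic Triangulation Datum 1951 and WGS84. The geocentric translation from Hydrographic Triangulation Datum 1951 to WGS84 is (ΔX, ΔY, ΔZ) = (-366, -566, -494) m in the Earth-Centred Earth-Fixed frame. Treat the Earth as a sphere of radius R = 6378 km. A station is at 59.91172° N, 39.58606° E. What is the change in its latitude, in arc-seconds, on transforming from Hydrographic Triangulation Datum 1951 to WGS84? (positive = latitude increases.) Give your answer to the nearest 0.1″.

sin φ = 0.865254, cos φ = 0.501334, sin λ = 0.637237, cos λ = 0.770668.
North component: ΔN = −sin φ cos λ·ΔX − sin φ sin λ·ΔY + cos φ·ΔZ = −(0.865254)(0.770668)(-366) − (0.865254)(0.637237)(-566) + (0.501334)(-494) = 308.47 m.
1° of latitude spans πR/180 = 111317 m, so Δφ = 308.47 / 111317 × 3600 = 9.976″.

Δφ = 10.0″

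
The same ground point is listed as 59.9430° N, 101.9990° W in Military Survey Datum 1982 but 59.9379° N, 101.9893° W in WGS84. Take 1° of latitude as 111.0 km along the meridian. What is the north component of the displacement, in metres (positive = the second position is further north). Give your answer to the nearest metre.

ΔN = -566 m

Δφ = 59.9379° − 59.9430° = -0.0051°; Δλ = -101.9893° − -101.9990° = +0.0097°.
ΔN = Δφ × 111000 = -566.1 m; ΔE = Δλ × 111000 × cos(59.9430°) = +0.0097 × 111000 × 0.500861 = 539.3 m.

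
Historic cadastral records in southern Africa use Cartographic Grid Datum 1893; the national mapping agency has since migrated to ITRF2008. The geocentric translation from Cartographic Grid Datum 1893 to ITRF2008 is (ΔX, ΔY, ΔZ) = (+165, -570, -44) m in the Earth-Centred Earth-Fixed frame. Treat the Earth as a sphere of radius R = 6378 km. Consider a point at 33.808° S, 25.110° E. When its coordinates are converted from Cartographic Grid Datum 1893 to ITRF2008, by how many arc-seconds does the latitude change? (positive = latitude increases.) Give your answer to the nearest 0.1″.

Δφ = -2.8″

sin φ = -0.556412, cos φ = 0.830907, sin λ = 0.424357, cos λ = 0.905495.
North component: ΔN = −sin φ cos λ·ΔX − sin φ sin λ·ΔY + cos φ·ΔZ = −(-0.556412)(0.905495)(165) − (-0.556412)(0.424357)(-570) + (0.830907)(-44) = -88.02 m.
1° of latitude spans πR/180 = 111317 m, so Δφ = -88.02 / 111317 × 3600 = -2.846″.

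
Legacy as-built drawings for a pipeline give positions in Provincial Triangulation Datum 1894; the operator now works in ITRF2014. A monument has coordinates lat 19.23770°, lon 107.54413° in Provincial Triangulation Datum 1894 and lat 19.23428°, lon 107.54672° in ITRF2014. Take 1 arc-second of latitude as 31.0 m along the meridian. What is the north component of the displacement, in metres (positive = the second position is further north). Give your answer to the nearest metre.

Δφ = 19.23428° − 19.23770° = -0.00342°; Δλ = 107.54672° − 107.54413° = +0.00259°.
1° of latitude = 3600 × 31.00 = 111600 m.
ΔN = Δφ × 111600 = -381.7 m; ΔE = Δλ × 111600 × cos(19.23770°) = +0.00259 × 111600 × 0.944160 = 272.9 m.

ΔN = -382 m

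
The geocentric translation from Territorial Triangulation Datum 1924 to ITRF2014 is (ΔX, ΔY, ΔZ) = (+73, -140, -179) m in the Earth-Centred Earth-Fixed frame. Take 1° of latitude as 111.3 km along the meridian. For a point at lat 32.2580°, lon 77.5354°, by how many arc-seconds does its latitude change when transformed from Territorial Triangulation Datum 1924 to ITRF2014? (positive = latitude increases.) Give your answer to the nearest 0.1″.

Δφ = -2.8″

sin φ = 0.533733, cos φ = 0.845653, sin λ = 0.976430, cos λ = 0.215836.
North component: ΔN = −sin φ cos λ·ΔX − sin φ sin λ·ΔY + cos φ·ΔZ = −(0.533733)(0.215836)(73) − (0.533733)(0.976430)(-140) + (0.845653)(-179) = -86.82 m.
1° of latitude spans 111300 m, so Δφ = -86.82 / 111300 × 3600 = -2.808″.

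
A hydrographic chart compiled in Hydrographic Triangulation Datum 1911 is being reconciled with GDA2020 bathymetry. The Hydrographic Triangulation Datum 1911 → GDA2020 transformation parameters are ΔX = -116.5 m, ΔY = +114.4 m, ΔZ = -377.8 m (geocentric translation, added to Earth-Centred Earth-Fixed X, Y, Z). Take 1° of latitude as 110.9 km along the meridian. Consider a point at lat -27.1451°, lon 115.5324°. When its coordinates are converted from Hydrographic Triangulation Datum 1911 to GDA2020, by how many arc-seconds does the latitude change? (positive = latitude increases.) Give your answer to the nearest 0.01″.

sin φ = -0.456245, cos φ = 0.889854, sin λ = 0.902342, cos λ = -0.431021.
North component: ΔN = −sin φ cos λ·ΔX − sin φ sin λ·ΔY + cos φ·ΔZ = −(-0.456245)(-0.431021)(-116.5) − (-0.456245)(0.902342)(114.4) + (0.889854)(-377.8) = -266.18 m.
1° of latitude spans 110900 m, so Δφ = -266.18 / 110900 × 3600 = -8.641″.

Δφ = -8.64″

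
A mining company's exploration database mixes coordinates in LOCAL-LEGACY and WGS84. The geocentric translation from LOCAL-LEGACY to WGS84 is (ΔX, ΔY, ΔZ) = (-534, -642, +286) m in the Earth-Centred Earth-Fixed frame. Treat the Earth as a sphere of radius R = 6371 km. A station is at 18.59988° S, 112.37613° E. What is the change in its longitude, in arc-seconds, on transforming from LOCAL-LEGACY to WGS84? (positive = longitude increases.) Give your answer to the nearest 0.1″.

Δλ = 25.2″

sin φ = -0.318957, cos φ = 0.947769, sin λ = 0.924705, cos λ = -0.380685.
East component: ΔE = −sin λ·ΔX + cos λ·ΔY = −(0.924705)(-534) + (-0.380685)(-642) = 738.19 m.
1° of latitude spans πR/180 = 111195 m; at latitude φ, 1° of longitude spans that × cos φ = 105387.1 m, so Δλ = 738.19 / 105387.1 × 3600 = 25.216″.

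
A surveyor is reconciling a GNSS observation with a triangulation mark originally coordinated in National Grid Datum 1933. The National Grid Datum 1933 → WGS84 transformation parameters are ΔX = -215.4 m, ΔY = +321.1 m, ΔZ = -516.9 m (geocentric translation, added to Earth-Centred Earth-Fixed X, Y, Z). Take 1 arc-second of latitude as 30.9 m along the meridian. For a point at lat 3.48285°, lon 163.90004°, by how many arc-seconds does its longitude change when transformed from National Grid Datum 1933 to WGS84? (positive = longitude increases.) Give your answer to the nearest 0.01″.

Δλ = -8.07″

sin φ = 0.060750, cos φ = 0.998153, sin λ = 0.277314, cos λ = -0.960779.
East component: ΔE = −sin λ·ΔX + cos λ·ΔY = −(0.277314)(-215.4) + (-0.960779)(321.1) = -248.77 m.
1° of latitude spans 3600 × 30.90 = 111240 m; at latitude φ, 1° of longitude spans that × cos φ = 111034.5 m, so Δλ = -248.77 / 111034.5 × 3600 = -8.066″.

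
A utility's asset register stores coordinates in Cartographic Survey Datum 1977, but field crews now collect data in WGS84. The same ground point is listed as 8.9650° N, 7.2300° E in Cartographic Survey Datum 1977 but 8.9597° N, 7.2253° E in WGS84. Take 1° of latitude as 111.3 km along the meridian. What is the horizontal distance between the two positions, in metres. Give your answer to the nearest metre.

784 m

Δφ = 8.9597° − 8.9650° = -0.0053°; Δλ = 7.2253° − 7.2300° = -0.0047°.
ΔN = Δφ × 111300 = -589.9 m; ΔE = Δλ × 111300 × cos(8.9650°) = -0.0047 × 111300 × 0.987784 = -516.7 m.
Distance = √(ΔE² + ΔN²) = √((-516.7)² + (-589.9)²) = 784.2 m.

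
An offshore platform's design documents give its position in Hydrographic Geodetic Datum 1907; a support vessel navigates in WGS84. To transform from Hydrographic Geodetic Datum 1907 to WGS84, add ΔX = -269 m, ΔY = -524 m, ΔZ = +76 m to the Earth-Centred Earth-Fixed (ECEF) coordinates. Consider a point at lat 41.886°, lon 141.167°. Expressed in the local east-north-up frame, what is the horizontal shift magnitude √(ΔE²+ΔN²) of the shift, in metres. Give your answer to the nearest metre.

593 m

The local east axis at (φ, λ) is (−sin λ, cos λ, 0), so ΔE = −sin(141.167°)·(-269) + cos(141.167°)·(-524) = 576.86 m.
The local north axis is (−sin φ cos λ, −sin φ sin λ, cos φ), giving ΔN = -139.903 + 219.374 + 56.580 = 136.05 m.
Horizontal magnitude = √(ΔE² + ΔN²) = √(576.86² + 136.05²) = 592.69 m.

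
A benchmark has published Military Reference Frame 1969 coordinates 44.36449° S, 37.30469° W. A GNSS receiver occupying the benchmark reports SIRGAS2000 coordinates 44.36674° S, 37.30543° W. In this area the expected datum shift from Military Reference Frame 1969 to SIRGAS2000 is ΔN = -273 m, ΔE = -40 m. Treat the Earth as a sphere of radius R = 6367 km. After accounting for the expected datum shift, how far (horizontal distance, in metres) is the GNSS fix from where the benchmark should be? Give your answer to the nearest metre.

30 m

Observed coordinate differences: Δφ = -0.00225°, Δλ = -0.00074°.
Converting to metres (1° lat = 111125 m, cos φ = 0.714906): observed ΔN = -250.0 m, observed ΔE = -58.8 m.
Subtracting the expected shift leaves a residual of -250.0 − (-273) = 23.0 m north and -58.8 − (-40) = -18.8 m east.
Residual distance = √(23.0² + (-18.8)²) = 29.7 m.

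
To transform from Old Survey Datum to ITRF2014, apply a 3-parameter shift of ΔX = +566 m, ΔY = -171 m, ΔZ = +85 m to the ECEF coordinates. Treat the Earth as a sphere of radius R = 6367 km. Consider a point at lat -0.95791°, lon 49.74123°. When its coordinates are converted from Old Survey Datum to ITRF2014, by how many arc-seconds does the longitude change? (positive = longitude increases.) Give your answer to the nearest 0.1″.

Δλ = -17.6″

sin φ = -0.016718, cos φ = 0.999860, sin λ = 0.763134, cos λ = 0.646241.
East component: ΔE = −sin λ·ΔX + cos λ·ΔY = −(0.763134)(566) + (0.646241)(-171) = -542.44 m.
1° of latitude spans πR/180 = 111125 m; at latitude φ, 1° of longitude spans that × cos φ = 111109.6 m, so Δλ = -542.44 / 111109.6 × 3600 = -17.575″.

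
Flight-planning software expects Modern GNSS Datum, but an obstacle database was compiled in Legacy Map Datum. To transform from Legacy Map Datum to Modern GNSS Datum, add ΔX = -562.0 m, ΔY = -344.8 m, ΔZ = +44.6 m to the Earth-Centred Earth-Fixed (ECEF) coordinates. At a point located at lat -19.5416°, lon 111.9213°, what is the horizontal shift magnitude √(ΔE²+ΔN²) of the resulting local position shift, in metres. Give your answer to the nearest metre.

The local east axis at (φ, λ) is (−sin λ, cos λ, 0), so ΔE = −sin(111.9213°)·(-562.0) + cos(111.9213°)·(-344.8) = 650.09 m.
The local north axis is (−sin φ cos λ, −sin φ sin λ, cos φ), giving ΔN = 70.181 − 106.994 + 42.031 = 5.22 m.
Horizontal magnitude = √(ΔE² + ΔN²) = √(650.09² + 5.22²) = 650.11 m.

650 m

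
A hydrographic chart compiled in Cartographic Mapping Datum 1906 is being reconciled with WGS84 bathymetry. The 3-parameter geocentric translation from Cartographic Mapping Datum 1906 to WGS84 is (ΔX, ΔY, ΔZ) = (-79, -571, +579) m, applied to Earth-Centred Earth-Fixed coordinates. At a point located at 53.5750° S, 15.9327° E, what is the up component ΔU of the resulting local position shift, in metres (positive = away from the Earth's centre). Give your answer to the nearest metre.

The local up (radial) axis is (cos φ cos λ, cos φ sin λ, sin φ), giving ΔU = -45.106 − 93.070 − 465.884 = -604.06 m.

ΔU = -604 m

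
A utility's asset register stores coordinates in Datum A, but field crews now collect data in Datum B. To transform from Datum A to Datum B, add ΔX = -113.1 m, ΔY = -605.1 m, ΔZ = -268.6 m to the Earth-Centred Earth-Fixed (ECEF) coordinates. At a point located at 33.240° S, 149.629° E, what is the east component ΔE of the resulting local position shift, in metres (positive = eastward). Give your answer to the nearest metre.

ΔE = 579 m

At φ = -33.240°, λ = 149.629°: sin φ = -0.548147, cos φ = 0.836382, sin λ = 0.505597, cos λ = -0.862770.
ΔE = −sin λ·ΔX + cos λ·ΔY = −(0.505597)·(-113.1) + (-0.862770)·(-605.1) = 579.24 m.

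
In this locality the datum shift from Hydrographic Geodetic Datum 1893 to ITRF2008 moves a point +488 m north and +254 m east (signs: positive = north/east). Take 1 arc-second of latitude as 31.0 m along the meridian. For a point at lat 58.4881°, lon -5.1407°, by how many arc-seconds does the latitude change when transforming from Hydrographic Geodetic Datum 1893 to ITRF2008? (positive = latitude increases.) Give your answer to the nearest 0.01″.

1″ of latitude = 31.00 m, so Δφ = 488.0 / 31.00 = 15.742″.

Δφ = 15.74″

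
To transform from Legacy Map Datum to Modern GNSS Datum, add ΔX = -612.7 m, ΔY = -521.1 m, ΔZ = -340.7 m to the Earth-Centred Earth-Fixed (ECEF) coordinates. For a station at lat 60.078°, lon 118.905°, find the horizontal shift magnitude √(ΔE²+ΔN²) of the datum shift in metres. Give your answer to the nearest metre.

At φ = 60.078°, λ = 118.905°: sin φ = 0.866705, cos φ = 0.498821, sin λ = 0.875422, cos λ = -0.483359.
ΔE = −sin λ·ΔX + cos λ·ΔY = −(0.875422)·(-612.7) + (-0.483359)·(-521.1) = 788.25 m.
ΔN = −sin φ cos λ·ΔX − sin φ sin λ·ΔY + cos φ·ΔZ = −(0.866705)(-0.483359)(-612.7) − (0.866705)(0.875422)(-521.1) + (0.498821)(-340.7) = -31.25 m.
Horizontal magnitude = √(ΔE² + ΔN²) = √(788.25² + (-31.25)²) = 788.87 m.

789 m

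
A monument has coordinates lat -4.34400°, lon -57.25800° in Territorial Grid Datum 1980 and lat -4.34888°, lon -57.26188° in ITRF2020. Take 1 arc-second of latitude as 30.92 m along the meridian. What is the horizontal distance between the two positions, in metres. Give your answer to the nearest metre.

693 m

Δφ = -4.34888° − -4.34400° = -0.00488°; Δλ = -57.26188° − -57.25800° = -0.00388°.
1° of latitude = 3600 × 30.92 = 111312 m.
ΔN = Δφ × 111312 = -543.2 m; ΔE = Δλ × 111312 × cos(-4.34400°) = -0.00388 × 111312 × 0.997127 = -430.6 m.
Distance = √(ΔE² + ΔN²) = √((-430.6)² + (-543.2)²) = 693.2 m.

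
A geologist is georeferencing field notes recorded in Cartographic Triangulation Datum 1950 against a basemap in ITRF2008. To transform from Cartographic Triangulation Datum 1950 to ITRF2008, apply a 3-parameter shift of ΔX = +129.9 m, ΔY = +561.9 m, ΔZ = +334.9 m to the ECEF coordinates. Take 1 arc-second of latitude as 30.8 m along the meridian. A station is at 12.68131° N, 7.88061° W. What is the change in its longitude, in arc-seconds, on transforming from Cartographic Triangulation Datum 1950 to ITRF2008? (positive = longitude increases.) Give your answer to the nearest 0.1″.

Δλ = 19.1″

sin φ = 0.219528, cos φ = 0.975606, sin λ = -0.137109, cos λ = 0.990556.
East component: ΔE = −sin λ·ΔX + cos λ·ΔY = −(-0.137109)(129.9) + (0.990556)(561.9) = 574.40 m.
1° of latitude spans 3600 × 30.80 = 110880 m; at latitude φ, 1° of longitude spans that × cos φ = 108175.2 m, so Δλ = 574.40 / 108175.2 × 3600 = 19.116″.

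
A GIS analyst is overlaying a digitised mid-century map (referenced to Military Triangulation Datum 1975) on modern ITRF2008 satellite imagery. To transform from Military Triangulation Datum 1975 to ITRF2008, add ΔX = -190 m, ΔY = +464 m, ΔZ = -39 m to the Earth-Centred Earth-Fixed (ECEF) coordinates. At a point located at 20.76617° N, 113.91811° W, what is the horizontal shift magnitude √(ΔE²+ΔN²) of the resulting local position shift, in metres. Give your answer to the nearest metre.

372 m

At φ = 20.76617°, λ = -113.91811°: sin φ = 0.354555, cos φ = 0.935035, sin λ = -0.914126, cos λ = -0.405431.
ΔE = −sin λ·ΔX + cos λ·ΔY = −(-0.914126)·(-190) + (-0.405431)·(464) = -361.80 m.
ΔN = −sin φ cos λ·ΔX − sin φ sin λ·ΔY + cos φ·ΔZ = −(0.354555)(-0.405431)(-190) − (0.354555)(-0.914126)(464) + (0.935035)(-39) = 86.61 m.
Horizontal magnitude = √(ΔE² + ΔN²) = √((-361.80)² + 86.61²) = 372.03 m.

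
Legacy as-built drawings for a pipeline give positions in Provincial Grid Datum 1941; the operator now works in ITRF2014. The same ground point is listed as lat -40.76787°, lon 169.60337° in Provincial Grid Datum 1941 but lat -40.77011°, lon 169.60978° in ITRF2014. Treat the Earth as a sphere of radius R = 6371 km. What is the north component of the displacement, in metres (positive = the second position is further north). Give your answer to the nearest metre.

ΔN = -249 m

Δφ = -40.77011° − -40.76787° = -0.00224°; Δλ = 169.60978° − 169.60337° = +0.00641°.
1° along a meridian = πR/180 = 111195 m.
ΔN = Δφ × 111195 = -249.1 m; ΔE = Δλ × 111195 × cos(-40.76787°) = +0.00641 × 111195 × 0.757361 = 539.8 m.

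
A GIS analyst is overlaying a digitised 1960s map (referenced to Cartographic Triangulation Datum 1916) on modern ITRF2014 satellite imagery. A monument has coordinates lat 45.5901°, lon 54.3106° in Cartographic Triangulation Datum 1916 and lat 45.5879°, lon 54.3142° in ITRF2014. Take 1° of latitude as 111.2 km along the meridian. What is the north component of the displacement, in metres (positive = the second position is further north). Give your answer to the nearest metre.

ΔN = -245 m

Δφ = 45.5879° − 45.5901° = -0.0022°; Δλ = 54.3142° − 54.3106° = +0.0036°.
ΔN = Δφ × 111200 = -244.6 m; ΔE = Δλ × 111200 × cos(45.5901°) = +0.0036 × 111200 × 0.699787 = 280.1 m.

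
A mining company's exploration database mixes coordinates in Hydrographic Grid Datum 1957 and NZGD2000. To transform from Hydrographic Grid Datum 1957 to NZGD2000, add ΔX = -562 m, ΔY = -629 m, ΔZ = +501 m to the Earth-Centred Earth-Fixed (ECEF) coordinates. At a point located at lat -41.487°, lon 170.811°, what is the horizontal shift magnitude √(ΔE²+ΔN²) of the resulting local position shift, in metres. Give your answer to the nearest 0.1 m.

The local east axis at (φ, λ) is (−sin λ, cos λ, 0), so ΔE = −sin(170.811°)·(-562) + cos(170.811°)·(-629) = 710.67 m.
The local north axis is (−sin φ cos λ, −sin φ sin λ, cos φ), giving ΔN = 367.519 − 66.541 + 375.302 = 676.28 m.
Horizontal magnitude = √(ΔE² + ΔN²) = √(710.67² + 676.28²) = 981.03 m.

981.0 m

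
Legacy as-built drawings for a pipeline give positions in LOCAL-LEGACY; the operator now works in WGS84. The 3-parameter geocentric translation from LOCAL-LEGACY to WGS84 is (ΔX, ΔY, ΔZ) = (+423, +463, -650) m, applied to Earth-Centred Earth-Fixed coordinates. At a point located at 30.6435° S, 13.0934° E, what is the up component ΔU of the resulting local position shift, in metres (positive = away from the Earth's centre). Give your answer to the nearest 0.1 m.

ΔU = 776.0 m

The local up (radial) axis is (cos φ cos λ, cos φ sin λ, sin φ), giving ΔU = 354.469 + 90.241 + 331.302 = 776.01 m.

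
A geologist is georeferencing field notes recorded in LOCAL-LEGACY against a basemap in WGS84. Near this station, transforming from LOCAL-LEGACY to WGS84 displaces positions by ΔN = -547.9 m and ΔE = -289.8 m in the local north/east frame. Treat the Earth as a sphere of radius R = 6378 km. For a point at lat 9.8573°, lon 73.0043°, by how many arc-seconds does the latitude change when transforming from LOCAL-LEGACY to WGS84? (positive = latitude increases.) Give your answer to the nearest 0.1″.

On a sphere of radius R, 1 rad of latitude = R, so Δφ = ΔN / R = -547.9 / 6378000 = -8.5905e-05 rad = -17.719″.

Δφ = -17.7″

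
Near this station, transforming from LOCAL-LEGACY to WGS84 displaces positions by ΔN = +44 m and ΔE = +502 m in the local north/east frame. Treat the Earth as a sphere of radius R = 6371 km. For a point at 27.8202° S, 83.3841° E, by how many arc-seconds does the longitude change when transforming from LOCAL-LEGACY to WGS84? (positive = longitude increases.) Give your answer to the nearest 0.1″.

At latitude -27.8202°, cos φ = 0.884416.
One radian of longitude at latitude φ spans R cos φ, so Δλ = ΔE / (R cos φ) = 502.0 / (6371000 × 0.884416) = 8.9092e-05 rad = 18.377″.

Δλ = 18.4″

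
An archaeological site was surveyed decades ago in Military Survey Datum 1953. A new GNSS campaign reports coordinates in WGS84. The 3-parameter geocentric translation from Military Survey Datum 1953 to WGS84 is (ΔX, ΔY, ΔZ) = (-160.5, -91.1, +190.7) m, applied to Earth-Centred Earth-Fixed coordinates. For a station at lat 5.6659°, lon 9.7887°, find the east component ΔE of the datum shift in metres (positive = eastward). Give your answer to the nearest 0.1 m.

At φ = 5.6659°, λ = 9.7887°: sin φ = 0.098728, cos φ = 0.995115, sin λ = 0.170015, cos λ = 0.985441.
ΔE = −sin λ·ΔX + cos λ·ΔY = −(0.170015)·(-160.5) + (0.985441)·(-91.1) = -62.49 m.

ΔE = -62.5 m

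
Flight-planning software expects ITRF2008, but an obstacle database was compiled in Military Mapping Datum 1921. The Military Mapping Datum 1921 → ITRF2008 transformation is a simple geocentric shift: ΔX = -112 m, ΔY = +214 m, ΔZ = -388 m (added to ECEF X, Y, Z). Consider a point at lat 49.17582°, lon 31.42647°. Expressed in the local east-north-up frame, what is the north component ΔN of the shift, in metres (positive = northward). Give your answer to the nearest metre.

At φ = 49.17582°, λ = 31.42647°: sin φ = 0.756719, cos φ = 0.653740, sin λ = 0.521404, cos λ = 0.853310.
ΔN = −sin φ cos λ·ΔX − sin φ sin λ·ΔY + cos φ·ΔZ = −(0.756719)(0.853310)(-112) − (0.756719)(0.521404)(214) + (0.653740)(-388) = -265.77 m.

ΔN = -266 m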